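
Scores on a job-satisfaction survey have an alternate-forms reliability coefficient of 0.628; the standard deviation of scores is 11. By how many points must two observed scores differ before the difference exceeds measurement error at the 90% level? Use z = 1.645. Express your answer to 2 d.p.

SEM = 11.000 · √(1 − 0.628) = 11.000 · √0.372 ≈ 11.000 · 0.610 ≈ 6.709
SE_diff = √2 · SEM ≈ 9.488
Smallest detectable difference = 1.645·9.488 ≈ 15.608

15.61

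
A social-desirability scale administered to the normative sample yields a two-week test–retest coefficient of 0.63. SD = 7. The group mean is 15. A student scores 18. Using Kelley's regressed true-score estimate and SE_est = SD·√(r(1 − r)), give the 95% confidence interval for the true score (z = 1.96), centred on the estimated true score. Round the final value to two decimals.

[10.27, 23.51]

Estimated true score = 0.6300*18 + (1 − 0.6300)*15 ≈ 16.8900
SE_est = 7.0000·√[r(1 − r)] ≈ 3.3796
95% CI: 16.8900 ± 6.6241 ≈ (10.2659, 23.5141)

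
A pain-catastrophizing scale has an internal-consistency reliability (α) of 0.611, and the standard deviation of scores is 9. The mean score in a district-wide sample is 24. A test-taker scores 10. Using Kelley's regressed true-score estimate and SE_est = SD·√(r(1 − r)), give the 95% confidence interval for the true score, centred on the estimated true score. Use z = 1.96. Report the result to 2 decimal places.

[6.85, 24.05]

Estimated true score = 0.6110×10 + (1 − 0.6110)×24 ≈ 15.4460
SE_est = SD × √(r(1 − r)) = 9.0000 × √0.2377 ≈ 9.0000 × 0.4875 ≈ 4.3877
95% CI: 15.4460 ± 8.5999 ≈ (6.8461, 24.0459)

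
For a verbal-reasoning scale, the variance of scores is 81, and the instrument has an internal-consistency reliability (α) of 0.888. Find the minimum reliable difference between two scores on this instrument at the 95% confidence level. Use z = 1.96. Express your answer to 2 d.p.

SD = √81 ≃ 9.000
SEM = 9.000 · √(1 − 0.888) = 9.000 · √0.112 ≃ 9.000 · 0.335 ≃ 3.012
SE_diff = √2 · SEM ≃ 4.260
Smallest detectable difference = 1.96·4.260 ≃ 8.349

8.35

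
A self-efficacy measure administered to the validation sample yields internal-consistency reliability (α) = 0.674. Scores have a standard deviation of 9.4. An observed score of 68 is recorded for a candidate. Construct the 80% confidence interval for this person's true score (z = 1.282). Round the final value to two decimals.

SEM = 9.4000 · √(1 − 0.6740) = 9.4000 · √0.3260 ≈ 9.4000 · 0.5710 ≈ 5.3671
Margin = 1.282 · 5.3671 ≈ 6.8806
80% CI: 68 ± 6.8806 = [61.1194, 74.8806]

[61.12, 74.88]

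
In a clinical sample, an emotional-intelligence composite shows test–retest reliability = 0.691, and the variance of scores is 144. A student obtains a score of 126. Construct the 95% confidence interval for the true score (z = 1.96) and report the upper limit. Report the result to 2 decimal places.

139.07

σ = 144^(1/2) = 12.0000
The standard error of measurement is 12.0000·√(1 − 0.6910) ≈ 12.0000·0.5559 ≈ 6.6705.
Margin = 1.96 · 6.6705 ≈ 13.0742
Upper bound: 126 + 13.0742 = 139.0742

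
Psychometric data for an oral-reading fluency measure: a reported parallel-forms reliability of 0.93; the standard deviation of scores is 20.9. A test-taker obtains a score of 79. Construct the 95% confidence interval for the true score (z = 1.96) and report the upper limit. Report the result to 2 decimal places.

89.84

SEM = 20.900·√(1 − 0.930) ≈ 5.530
1.96 · SEM ≈ 10.838
Upper limit = 79 + 10.838 ≈ 89.838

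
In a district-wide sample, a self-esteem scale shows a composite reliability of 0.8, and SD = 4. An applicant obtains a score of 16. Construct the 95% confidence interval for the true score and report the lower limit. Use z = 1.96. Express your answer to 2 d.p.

12.49

The standard error of measurement is 4.00000·√(1 − 0.80000) ≈ 4.00000·0.44721 ≈ 1.78885.
Margin = 1.96 · 1.78885 ≈ 3.50615
Lower bound: 16 − 3.50615 = 12.49385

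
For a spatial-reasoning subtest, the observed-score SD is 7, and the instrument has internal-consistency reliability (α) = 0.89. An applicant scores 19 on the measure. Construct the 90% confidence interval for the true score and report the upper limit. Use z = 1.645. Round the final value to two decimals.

SEM = 7.000 * √(1 − 0.890) = 7.000 * √0.110 ≈ 7.000 * 0.332 ≈ 2.322
Margin = 1.645 * 2.322 ≈ 3.819
Upper bound: 19 + 3.819 = 22.819

22.82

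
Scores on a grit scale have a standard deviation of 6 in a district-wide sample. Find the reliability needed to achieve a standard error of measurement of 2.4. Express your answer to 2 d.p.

r = 1 − (SEM / SD)² = 1 − (2.400 / 6)² ≈ 1 − 0.160 ≈ 0.840

0.84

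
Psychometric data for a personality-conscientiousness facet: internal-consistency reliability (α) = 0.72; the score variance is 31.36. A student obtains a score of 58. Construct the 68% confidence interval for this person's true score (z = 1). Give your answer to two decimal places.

[55.04, 60.96]

SD = √31.36 ≃ 5.600
SEM = 5.600 * √(1 − 0.720) = 5.600 * √0.280 ≃ 5.600 * 0.529 ≃ 2.963
1 * SEM ≃ 2.963
68% CI: 58 ± 2.963 = [55.037, 60.963]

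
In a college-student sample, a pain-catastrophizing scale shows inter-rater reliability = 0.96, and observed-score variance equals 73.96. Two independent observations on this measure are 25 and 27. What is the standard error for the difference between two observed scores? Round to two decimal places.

2.43

σ = 73.96^(1/2) = 8.600
SEM = 8.600·√(1 − 0.960) ≈ 1.720
SE_diff = √2 · SEM ≈ 2.432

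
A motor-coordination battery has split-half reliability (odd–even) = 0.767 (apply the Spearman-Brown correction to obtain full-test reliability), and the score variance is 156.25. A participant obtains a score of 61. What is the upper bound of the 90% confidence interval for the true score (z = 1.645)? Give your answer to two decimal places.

SD = √156.25 = 12.5000
Spearman-Brown: r = 2(0.767) / (1 + 0.767) = 1.5340 / 1.7670 ≃ 0.8681
SEM = 12.5000 × √(1 − 0.8681) = 12.5000 × √0.1319 ≃ 12.5000 × 0.3631 ≃ 4.5391
1.645 × SEM ≃ 7.4668
Upper limit = 61 + 7.4668 ≃ 68.4668

68.47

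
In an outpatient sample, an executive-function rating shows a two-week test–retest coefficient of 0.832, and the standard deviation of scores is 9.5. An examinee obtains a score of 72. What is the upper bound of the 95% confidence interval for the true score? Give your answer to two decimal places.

79.63

SEM = 9.500 × √(1 − 0.832) = 9.500 × √0.168 ≈ 9.500 × 0.410 ≈ 3.894
1.96 × SEM ≈ 7.632
Upper bound: 72 + 7.632 = 79.632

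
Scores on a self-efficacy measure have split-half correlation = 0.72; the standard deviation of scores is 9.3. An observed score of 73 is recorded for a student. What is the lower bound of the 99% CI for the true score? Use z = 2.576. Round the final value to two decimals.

63.33

Spearman-Brown: r = 2(0.72) / (1 + 0.72) = 1.4400 / 1.7200 ≈ 0.8372
SEM = 9.3000×√(1 − 0.8372) ≈ 3.7523
Half-width = 2.576×3.7523 ≈ 9.6659
Lower limit = 73 − 9.6659 ≈ 63.3341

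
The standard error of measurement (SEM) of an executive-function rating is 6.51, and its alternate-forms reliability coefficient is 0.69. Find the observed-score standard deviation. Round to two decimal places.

SD = 6.51 / √(1 − 0.69) ≈ 11.692

11.69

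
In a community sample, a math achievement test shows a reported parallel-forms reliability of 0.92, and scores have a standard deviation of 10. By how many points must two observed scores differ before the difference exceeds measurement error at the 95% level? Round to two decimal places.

7.84

The standard error of measurement is 10.00000×√(1 − 0.92000) ≈ 10.00000×0.28284 ≈ 2.82843.
Standard error of the difference = 2.82843·√2 ≈ 4.00000
Smallest detectable difference = 1.96×4.00000 ≈ 7.84000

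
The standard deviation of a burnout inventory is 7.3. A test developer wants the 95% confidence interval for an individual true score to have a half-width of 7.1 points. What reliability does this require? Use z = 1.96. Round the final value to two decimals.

Required SEM = 7.1 / 1.96 ≈ 3.622
Required reliability = 1 − (SEM/SD)² = 1 − 0.246 ≈ 0.754

0.75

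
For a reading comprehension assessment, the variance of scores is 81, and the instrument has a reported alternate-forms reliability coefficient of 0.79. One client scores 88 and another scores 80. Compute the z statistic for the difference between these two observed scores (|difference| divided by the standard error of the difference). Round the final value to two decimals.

1.37

σ = 81^(1/2) = 9.000
SEM = 9.000 * √(1 − 0.790) = 9.000 * √0.210 ≃ 9.000 * 0.458 ≃ 4.124
Standard error of the difference = 4.124·√2 ≃ 5.833
z = 8 / 5.833 ≃ 1.372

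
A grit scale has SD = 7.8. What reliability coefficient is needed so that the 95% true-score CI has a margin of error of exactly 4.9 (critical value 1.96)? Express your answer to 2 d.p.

0.90

Required SEM = 4.9 / 1.96 ≈ 2.50000
Required reliability = 1 − (SEM/SD)² = 1 − 0.10273 ≈ 0.89727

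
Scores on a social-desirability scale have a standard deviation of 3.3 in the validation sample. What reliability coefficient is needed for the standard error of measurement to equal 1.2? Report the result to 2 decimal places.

r = 1 − (1.2000/3.3)² ≃ 1 − 0.1322 ≃ 0.8678

0.87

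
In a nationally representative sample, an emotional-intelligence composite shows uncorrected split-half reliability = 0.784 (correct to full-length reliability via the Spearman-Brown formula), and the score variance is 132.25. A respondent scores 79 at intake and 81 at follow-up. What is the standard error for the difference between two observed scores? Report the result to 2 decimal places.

σ = 132.25^(1/2) = 11.5000
Full-length reliability (Spearman-Brown) = 2(0.784)/(1+0.784) ≈ 0.8789
SEM = 11.5000*√(1 − 0.8789) ≈ 4.0015
SE_diff = √2 * SEM ≈ 5.6590

5.66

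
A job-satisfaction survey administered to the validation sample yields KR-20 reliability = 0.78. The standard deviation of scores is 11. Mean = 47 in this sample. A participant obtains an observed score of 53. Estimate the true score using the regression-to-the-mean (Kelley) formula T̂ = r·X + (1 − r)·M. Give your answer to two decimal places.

51.68

T̂ = 0.78000(53) + 0.22000(47) ≃ 51.68000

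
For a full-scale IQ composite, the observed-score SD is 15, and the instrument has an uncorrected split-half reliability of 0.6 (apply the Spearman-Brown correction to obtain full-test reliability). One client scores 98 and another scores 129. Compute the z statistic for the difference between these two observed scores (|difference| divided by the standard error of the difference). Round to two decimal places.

2.92

Full-length reliability (Spearman-Brown) = 2(0.6)/(1+0.6) ≃ 0.7500
SEM = 15.0000 * √(1 − 0.7500) = 15.0000 * √0.2500 ≃ 15.0000 * 0.5000 ≃ 7.5000
SE_diff = SEM * √2 ≃ 7.5000 * 1.4142 ≃ 10.6066
z = 31 / 10.6066 ≃ 2.9227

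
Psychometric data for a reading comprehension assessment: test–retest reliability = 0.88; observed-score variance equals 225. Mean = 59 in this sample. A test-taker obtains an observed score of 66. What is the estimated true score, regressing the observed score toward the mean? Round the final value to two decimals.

T̂ = 0.880(66) + 0.120(59) ≃ 65.160

65.16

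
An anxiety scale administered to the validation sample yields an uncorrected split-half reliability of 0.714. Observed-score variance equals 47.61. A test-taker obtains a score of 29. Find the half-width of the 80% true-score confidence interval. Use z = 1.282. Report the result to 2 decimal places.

SD = √47.61 ≈ 6.9000
Spearman-Brown: r = 2(0.714) / (1 + 0.714) = 1.4280 / 1.7140 ≈ 0.8331
SEM = 6.9000 × √(1 − 0.8331) = 6.9000 × √0.1669 ≈ 6.9000 × 0.4085 ≈ 2.8186
Half-width = 1.282×2.8186 ≈ 3.6134

3.61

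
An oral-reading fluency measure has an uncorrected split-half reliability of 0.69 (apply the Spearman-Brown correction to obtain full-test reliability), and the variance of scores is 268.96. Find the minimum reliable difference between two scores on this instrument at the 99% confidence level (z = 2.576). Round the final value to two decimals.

SD = √268.96 ≃ 16.4000
Spearman-Brown: r = 2(0.69) / (1 + 0.69) = 1.3800 / 1.6900 ≃ 0.8166
SEM = 16.4000·√(1 − 0.8166) ≃ 7.0239
SE_diff = SEM · √2 ≃ 7.0239 · 1.4142 ≃ 9.9334
Minimum reliable difference = 2.576 · SE_diff ≃ 2.576 · 9.9334 ≃ 25.5883

25.59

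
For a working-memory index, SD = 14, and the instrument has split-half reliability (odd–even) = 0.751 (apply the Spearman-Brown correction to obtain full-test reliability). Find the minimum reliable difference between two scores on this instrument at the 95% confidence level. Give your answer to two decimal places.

14.63

Full-length reliability (Spearman-Brown) = 2(0.751)/(1+0.751) ≈ 0.8578
SEM = 14.0000 · √(1 − 0.8578) = 14.0000 · √0.1422 ≈ 14.0000 · 0.3771 ≈ 5.2794
Standard error of the difference = 5.2794·√2 ≈ 7.4662
Smallest detectable difference = 1.96·7.4662 ≈ 14.6338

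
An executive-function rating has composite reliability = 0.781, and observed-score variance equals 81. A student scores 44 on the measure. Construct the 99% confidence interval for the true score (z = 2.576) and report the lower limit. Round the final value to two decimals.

33.15

σ = 81^(1/2) = 9.0000
SEM = 9.0000·√(1 − 0.7810) ≃ 4.2118
Margin = 2.576 · 4.2118 ≃ 10.8495
Lower bound: 44 − 10.8495 = 33.1505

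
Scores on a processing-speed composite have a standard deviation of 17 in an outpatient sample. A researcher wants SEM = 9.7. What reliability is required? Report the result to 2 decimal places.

0.67

Required reliability = 1 − (SEM/SD)² = 1 − 0.326 ≈ 0.674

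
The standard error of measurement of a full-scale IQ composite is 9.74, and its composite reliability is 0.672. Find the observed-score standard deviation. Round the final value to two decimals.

σ = SEM·(1 − r)^(−1/2) ≈ 9.74·1.7461 ≈ 17.0068

17.01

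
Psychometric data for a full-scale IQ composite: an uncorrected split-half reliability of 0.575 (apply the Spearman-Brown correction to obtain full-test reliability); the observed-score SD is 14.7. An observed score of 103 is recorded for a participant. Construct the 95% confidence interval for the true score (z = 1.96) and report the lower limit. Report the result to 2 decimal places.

88.03

r_full = 2·0.575 / (1 + 0.575) ≈ 0.7302
SEM = 14.7000×√(1 − 0.7302) ≈ 7.6361
Half-width = 1.96×7.6361 ≈ 14.9668
Lower bound: 103 − 14.9668 = 88.0332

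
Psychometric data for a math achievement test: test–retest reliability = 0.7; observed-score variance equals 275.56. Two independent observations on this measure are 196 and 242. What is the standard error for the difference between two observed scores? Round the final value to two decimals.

SD = √275.56 = 16.600
SEM = 16.600×√(1 − 0.700) ≃ 9.092
SE_diff = √2 × SEM ≃ 12.858

12.86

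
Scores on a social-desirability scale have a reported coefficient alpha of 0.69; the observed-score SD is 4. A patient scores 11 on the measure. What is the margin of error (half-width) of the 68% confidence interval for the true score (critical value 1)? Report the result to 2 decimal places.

2.23

SEM = 4.0000·√(1 − 0.6900) ≃ 2.2271
1 · SEM ≃ 2.2271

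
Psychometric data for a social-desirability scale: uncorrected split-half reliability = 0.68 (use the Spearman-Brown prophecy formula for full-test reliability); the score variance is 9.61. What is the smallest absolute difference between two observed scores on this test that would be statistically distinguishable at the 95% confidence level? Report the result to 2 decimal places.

3.75

SD = √9.61 = 3.1000
Full-length reliability (Spearman-Brown) = 2(0.68)/(1+0.68) ≈ 0.8095
SEM = 3.1000 · √(1 − 0.8095) = 3.1000 · √0.1905 ≈ 3.1000 · 0.4364 ≈ 1.3530
SE_diff = √2 · SEM ≈ 1.9134
Minimum reliable difference = 1.96 · SE_diff ≈ 1.96 · 1.9134 ≈ 3.7502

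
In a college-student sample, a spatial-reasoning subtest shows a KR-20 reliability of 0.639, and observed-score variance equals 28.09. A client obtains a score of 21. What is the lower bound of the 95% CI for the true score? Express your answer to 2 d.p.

SD = √28.09 ≈ 5.30000
SEM = 5.30000*√(1 − 0.63900) ≈ 3.18441
Half-width = 1.96*3.18441 ≈ 6.24145
Lower bound: 21 − 6.24145 = 14.75855

14.76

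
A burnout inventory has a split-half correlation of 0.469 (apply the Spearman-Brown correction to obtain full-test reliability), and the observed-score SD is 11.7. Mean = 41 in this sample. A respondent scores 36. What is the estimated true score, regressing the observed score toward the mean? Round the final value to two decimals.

37.81

r_full = 2·0.469 / (1 + 0.469) ≈ 0.639
T̂ = r·X + (1 − r)·M = 0.639·36 + 0.361·41 ≈ 22.987 + 14.820 ≈ 37.807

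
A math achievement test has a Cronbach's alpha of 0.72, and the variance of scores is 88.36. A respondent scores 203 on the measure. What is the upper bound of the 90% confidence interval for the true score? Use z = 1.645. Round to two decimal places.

σ = 88.36^(1/2) = 9.400
SEM = 9.400*√(1 − 0.720) ≃ 4.974
Half-width = 1.645*4.974 ≃ 8.182
Upper limit = 203 + 8.182 ≃ 211.182

211.18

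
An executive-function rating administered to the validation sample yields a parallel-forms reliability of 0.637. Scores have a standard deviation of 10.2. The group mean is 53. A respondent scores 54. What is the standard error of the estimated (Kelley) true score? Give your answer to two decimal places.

SE_est = SD · √(r(1 − r)) = 10.2000 · √0.2312 ≈ 10.2000 · 0.4809 ≈ 4.9048

4.90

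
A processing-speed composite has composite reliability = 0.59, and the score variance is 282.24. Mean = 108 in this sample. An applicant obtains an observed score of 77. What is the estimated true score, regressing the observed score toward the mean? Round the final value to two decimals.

89.71

T̂ = r·X + (1 − r)·M = 0.590×77 + 0.410×108 = 45.430 + 44.280 ≃ 89.710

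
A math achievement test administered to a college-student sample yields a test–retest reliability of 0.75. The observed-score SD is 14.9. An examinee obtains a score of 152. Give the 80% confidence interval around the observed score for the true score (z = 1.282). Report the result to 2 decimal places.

SEM = 14.900 · √(1 − 0.750) = 14.900 · √0.250 ≈ 14.900 · 0.500 ≈ 7.450
Margin = 1.282 · 7.450 ≈ 9.551
Interval: (142.449, 161.551)

[142.45, 161.55]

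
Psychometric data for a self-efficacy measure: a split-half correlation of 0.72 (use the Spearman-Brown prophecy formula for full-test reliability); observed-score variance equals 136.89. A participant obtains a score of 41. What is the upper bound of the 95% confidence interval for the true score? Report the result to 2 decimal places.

50.25

SD = √136.89 = 11.700
Full-length reliability (Spearman-Brown) = 2(0.72)/(1+0.72) ≈ 0.837
The standard error of measurement is 11.700*√(1 − 0.837) ≈ 11.700*0.403 ≈ 4.721.
1.96 * SEM ≈ 9.252
Upper bound: 41 + 9.252 = 50.252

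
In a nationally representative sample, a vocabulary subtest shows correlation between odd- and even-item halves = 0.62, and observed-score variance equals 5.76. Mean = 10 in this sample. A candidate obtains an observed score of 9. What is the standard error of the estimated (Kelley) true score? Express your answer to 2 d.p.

1.02

SD = √5.76 ≈ 2.4000
Full-length reliability (Spearman-Brown) = 2(0.62)/(1+0.62) ≈ 0.7654
SE_est = SD · √(r(1 − r)) = 2.4000 · √0.1795 ≈ 2.4000 · 0.4237 ≈ 1.0169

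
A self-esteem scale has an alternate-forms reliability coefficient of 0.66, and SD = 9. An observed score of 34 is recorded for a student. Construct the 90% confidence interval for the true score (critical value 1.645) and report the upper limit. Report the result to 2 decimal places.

The standard error of measurement is 9.0000×√(1 − 0.6600) ≈ 9.0000×0.5831 ≈ 5.2479.
Margin = 1.645 × 5.2479 ≈ 8.6327
Upper limit = 34 + 8.6327 ≈ 42.6327

42.63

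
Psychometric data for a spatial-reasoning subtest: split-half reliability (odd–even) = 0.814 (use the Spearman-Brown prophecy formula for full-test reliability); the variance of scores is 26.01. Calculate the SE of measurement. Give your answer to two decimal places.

1.63

σ = 26.01^(1/2) = 5.100
Spearman-Brown: r = 2(0.814) / (1 + 0.814) = 1.628 / 1.814 ≈ 0.897
SEM = 5.100 * √(1 − 0.897) = 5.100 * √0.103 ≈ 5.100 * 0.320 ≈ 1.633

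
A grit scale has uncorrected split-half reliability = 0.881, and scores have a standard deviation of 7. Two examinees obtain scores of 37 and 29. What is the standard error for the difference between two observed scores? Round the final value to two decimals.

2.49

Spearman-Brown: r = 2(0.881) / (1 + 0.881) = 1.7620 / 1.8810 ≃ 0.9367
SEM = 7.0000 × √(1 − 0.9367) = 7.0000 × √0.0633 ≃ 7.0000 × 0.2515 ≃ 1.7607
Standard error of the difference = 1.7607·√2 ≃ 2.4900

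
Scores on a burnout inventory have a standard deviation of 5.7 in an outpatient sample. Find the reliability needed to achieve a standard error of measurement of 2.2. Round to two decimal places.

0.85

r = 1 − (SEM / SD)² = 1 − (2.20000 / 5.7)² ≈ 1 − 0.14897 ≈ 0.85103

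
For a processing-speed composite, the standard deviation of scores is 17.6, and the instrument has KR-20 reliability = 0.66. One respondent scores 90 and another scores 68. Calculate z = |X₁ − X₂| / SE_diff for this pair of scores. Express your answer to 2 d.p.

1.52

The standard error of measurement is 17.600·√(1 − 0.660) ≈ 17.600·0.583 ≈ 10.262.
Standard error of the difference = 10.262·√2 ≈ 14.513
z = |90 − 68| / 14.513 = 22 / 14.513 ≈ 1.516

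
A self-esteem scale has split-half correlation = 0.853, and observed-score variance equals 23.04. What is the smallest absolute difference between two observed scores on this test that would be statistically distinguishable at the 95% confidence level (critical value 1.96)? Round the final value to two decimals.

3.75

SD = √23.04 = 4.800
Full-length reliability (Spearman-Brown) = 2(0.853)/(1+0.853) ≃ 0.921
SEM = 4.800×√(1 − 0.921) ≃ 1.352
SE_diff = SEM × √2 ≃ 1.352 × 1.414 ≃ 1.912
Minimum reliable difference = 1.96 × SE_diff ≃ 1.96 × 1.912 ≃ 3.747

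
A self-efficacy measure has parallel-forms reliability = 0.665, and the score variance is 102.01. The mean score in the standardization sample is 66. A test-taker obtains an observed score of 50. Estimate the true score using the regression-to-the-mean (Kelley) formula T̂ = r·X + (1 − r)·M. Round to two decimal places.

55.36

T̂ = r·X + (1 − r)·M = 0.665·50 + 0.335·66 = 33.250 + 22.110 ≈ 55.360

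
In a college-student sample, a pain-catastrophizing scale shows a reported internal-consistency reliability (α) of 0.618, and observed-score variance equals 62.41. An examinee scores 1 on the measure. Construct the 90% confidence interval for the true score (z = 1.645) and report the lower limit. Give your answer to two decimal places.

σ = 62.41^(1/2) = 7.9000
SEM = 7.9000 × √(1 − 0.6180) = 7.9000 × √0.3820 ≈ 7.9000 × 0.6181 ≈ 4.8827
1.645 × SEM ≈ 8.0320
Lower limit = 1 − 8.0320 ≈ -7.0320

-7.03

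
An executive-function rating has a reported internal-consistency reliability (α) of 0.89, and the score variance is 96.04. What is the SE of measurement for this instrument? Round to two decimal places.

SD = √96.04 ≃ 9.80000
The standard error of measurement is 9.80000×√(1 − 0.89000) ≃ 9.80000×0.33166 ≃ 3.25029.

3.25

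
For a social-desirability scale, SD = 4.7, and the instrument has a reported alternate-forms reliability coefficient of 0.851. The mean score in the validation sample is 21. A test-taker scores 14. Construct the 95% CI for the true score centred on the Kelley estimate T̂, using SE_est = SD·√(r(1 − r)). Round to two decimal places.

[11.76, 18.32]

T̂ = 0.85100(14) + 0.14900(21) ≈ 15.04300
SE_est = SD * √(r(1 − r)) = 4.70000 * √0.12680 ≈ 4.70000 * 0.35609 ≈ 1.67362
CI = 15.04300 ± 1.96 * 1.67362 → [11.76271, 18.32329]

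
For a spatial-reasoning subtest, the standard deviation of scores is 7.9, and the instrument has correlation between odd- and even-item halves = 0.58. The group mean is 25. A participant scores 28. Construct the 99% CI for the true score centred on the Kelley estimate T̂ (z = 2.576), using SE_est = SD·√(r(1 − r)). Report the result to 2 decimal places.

[18.21, 36.19]

Spearman-Brown: r = 2(0.58) / (1 + 0.58) = 1.160 / 1.580 ≈ 0.734
Estimated true score = 0.734·28 + (1 − 0.734)·25 ≈ 27.203
SE_est = 7.900·√(0.734·0.266) ≈ 3.490
CI = 27.203 ± 2.576 · 3.490 → [18.212, 36.193]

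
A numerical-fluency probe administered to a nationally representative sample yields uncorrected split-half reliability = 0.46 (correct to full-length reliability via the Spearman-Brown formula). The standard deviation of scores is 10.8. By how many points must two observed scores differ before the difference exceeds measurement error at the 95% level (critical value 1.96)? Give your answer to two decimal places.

18.21

Full-length reliability (Spearman-Brown) = 2(0.46)/(1+0.46) ≈ 0.6301
SEM = 10.8000 · √(1 − 0.6301) = 10.8000 · √0.3699 ≈ 10.8000 · 0.6082 ≈ 6.5682
Standard error of the difference = 6.5682·√2 ≈ 9.2888
Minimum reliable difference = 1.96 · SE_diff ≈ 1.96 · 9.2888 ≈ 18.2060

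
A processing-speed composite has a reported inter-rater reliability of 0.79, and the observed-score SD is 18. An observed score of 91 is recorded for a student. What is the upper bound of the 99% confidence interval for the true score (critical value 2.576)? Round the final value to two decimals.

The standard error of measurement is 18.0000×√(1 − 0.7900) ≃ 18.0000×0.4583 ≃ 8.2486.
2.576 × SEM ≃ 21.2485
Upper limit = 91 + 21.2485 ≃ 112.2485

112.25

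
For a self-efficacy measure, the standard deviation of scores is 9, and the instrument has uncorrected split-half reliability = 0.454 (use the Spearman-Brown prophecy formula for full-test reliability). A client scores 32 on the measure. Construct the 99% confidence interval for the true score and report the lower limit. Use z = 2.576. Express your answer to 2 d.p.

r_full = 2·0.454 / (1 + 0.454) ≈ 0.6245
SEM = 9.0000×√(1 − 0.6245) ≈ 5.5151
Margin = 2.576 × 5.5151 ≈ 14.2070
Lower limit = 32 − 14.2070 ≈ 17.7930

17.79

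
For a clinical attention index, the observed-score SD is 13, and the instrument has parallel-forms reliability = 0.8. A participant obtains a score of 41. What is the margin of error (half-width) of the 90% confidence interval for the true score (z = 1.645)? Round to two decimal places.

SEM = 13.000 × √(1 − 0.800) = 13.000 × √0.200 ≈ 13.000 × 0.447 ≈ 5.814
Half-width = 1.645×5.814 ≈ 9.564

9.56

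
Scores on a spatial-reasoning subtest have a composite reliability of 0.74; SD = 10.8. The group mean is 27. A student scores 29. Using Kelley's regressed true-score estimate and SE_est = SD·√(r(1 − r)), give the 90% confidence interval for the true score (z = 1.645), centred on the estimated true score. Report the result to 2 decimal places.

[20.69, 36.27]

Estimated true score = 0.7400·29 + (1 − 0.7400)·27 ≈ 28.4800
SE_est = SD · √(r(1 − r)) = 10.8000 · √0.1924 ≈ 10.8000 · 0.4386 ≈ 4.7372
90% CI: 28.4800 ± 7.7928 ≈ (20.6872, 36.2728)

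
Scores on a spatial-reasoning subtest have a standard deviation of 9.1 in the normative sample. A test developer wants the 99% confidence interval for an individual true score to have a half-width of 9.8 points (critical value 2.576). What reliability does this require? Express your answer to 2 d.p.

SEM needed = half-width / z = 9.8/2.576 ≈ 3.804
r = 1 − (3.804/9.1)² ≈ 1 − 0.175 ≈ 0.825

0.83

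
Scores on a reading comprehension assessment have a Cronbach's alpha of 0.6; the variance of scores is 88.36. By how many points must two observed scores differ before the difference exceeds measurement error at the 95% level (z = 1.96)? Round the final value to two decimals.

16.48

σ = 88.36^(1/2) = 9.4000
SEM = 9.4000·√(1 − 0.6000) ≈ 5.9451
Standard error of the difference = 5.9451·√2 ≈ 8.4076
Smallest detectable difference = 1.96·8.4076 ≈ 16.4789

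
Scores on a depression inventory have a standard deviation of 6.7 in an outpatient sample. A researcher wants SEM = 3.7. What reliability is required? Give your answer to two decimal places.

0.70

r = 1 − (3.7000/6.7)² ≃ 1 − 0.3050 ≃ 0.6950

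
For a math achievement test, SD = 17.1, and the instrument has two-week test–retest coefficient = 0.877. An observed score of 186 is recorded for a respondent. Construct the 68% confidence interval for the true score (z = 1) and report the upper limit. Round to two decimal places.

SEM = 17.100×√(1 − 0.877) ≈ 5.997
1 × SEM ≈ 5.997
Upper limit = 186 + 5.997 ≈ 191.997

192.00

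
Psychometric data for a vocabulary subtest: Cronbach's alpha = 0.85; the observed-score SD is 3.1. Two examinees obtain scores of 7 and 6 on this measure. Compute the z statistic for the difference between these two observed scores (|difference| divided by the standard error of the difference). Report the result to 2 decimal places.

The standard error of measurement is 3.1000*√(1 − 0.8500) ≃ 3.1000*0.3873 ≃ 1.2006.
SE_diff = √2 * SEM ≃ 1.6979
z = |7 − 6| / 1.6979 = 1 / 1.6979 ≃ 0.5889

0.59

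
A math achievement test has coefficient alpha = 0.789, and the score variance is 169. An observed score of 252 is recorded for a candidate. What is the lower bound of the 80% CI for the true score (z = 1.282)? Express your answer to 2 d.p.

244.34

σ = 169^(1/2) = 13.0000
SEM = 13.0000 × √(1 − 0.7890) = 13.0000 × √0.2110 ≈ 13.0000 × 0.4593 ≈ 5.9715
Margin = 1.282 × 5.9715 ≈ 7.6555
Lower limit = 252 − 7.6555 ≈ 244.3445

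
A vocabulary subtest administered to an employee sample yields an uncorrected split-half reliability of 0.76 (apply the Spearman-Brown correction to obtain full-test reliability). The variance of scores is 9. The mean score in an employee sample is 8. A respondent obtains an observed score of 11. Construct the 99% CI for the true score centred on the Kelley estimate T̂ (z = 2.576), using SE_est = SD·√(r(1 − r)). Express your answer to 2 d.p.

[7.94, 13.24]

SD = √9 = 3.00000
r_full = 2·0.76 / (1 + 0.76) ≈ 0.86364
Estimated true score = 0.86364×11 + (1 − 0.86364)×8 ≈ 10.59091
SE_est = SD × √(r(1 − r)) = 3.00000 × √0.11777 ≈ 3.00000 × 0.34317 ≈ 1.02952
99% CI: 10.59091 ± 2.65205 ≈ (7.93886, 13.24296)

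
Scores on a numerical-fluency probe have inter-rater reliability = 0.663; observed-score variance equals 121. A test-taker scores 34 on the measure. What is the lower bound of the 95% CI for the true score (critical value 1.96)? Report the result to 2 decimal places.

SD = √121 ≃ 11.0000
The standard error of measurement is 11.0000×√(1 − 0.6630) ≃ 11.0000×0.5805 ≃ 6.3857.
Half-width = 1.96×6.3857 ≃ 12.5159
Lower limit = 34 − 12.5159 ≃ 21.4841

21.48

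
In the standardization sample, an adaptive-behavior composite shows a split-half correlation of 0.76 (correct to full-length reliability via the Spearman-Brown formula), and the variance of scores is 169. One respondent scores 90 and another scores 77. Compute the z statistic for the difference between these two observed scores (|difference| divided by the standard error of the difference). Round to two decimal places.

1.91

SD = √169 = 13.00000
Full-length reliability (Spearman-Brown) = 2(0.76)/(1+0.76) ≃ 0.86364
SEM = 13.00000 * √(1 − 0.86364) = 13.00000 * √0.13636 ≃ 13.00000 * 0.36927 ≃ 4.80057
SE_diff = √2 * SEM ≃ 6.78903
z = |90 − 77| / 6.78903 = 13 / 6.78903 ≃ 1.91485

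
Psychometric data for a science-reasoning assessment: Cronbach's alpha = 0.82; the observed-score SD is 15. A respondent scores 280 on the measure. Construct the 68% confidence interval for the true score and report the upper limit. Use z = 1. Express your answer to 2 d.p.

286.36

SEM = 15.000×√(1 − 0.820) ≈ 6.364
Half-width = 1×6.364 ≈ 6.364
Upper bound: 280 + 6.364 = 286.364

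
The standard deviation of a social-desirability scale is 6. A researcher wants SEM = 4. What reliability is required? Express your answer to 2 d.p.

r = 1 − (SEM / SD)² = 1 − (4.000 / 6)² ≈ 1 − 0.444 ≈ 0.556

0.56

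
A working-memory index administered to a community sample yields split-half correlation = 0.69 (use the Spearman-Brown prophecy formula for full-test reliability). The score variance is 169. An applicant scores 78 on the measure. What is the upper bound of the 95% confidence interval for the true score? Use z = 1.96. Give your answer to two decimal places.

88.91

SD = √169 ≃ 13.0000
r_full = 2·0.69 / (1 + 0.69) ≃ 0.8166
The standard error of measurement is 13.0000·√(1 − 0.8166) ≃ 13.0000·0.4283 ≃ 5.5678.
Margin = 1.96 · 5.5678 ≃ 10.9128
Upper bound: 78 + 10.9128 = 88.9128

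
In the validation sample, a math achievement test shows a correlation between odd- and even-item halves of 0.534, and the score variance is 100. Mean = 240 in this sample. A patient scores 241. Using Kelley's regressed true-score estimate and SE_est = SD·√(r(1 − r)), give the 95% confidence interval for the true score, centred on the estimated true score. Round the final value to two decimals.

σ = 100^(1/2) = 10.00000
r_full = 2·0.534 / (1 + 0.534) ≃ 0.69622
Estimated true score = 0.69622·241 + (1 − 0.69622)·240 ≃ 240.69622
SE_est = 10.00000·√(0.69622·0.30378) ≃ 4.59889
95% CI: 240.69622 ± 9.01383 ≃ (231.68239, 249.71005)

[231.68, 249.71]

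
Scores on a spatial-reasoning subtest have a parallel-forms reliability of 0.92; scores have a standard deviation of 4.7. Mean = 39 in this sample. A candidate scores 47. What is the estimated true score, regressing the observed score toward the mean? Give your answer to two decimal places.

T̂ = 0.9200(47) + 0.0800(39) ≈ 46.3600

46.36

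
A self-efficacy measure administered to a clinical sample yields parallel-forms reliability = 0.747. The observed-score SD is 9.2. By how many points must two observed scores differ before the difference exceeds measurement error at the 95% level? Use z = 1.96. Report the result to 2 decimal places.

SEM = 9.2000*√(1 − 0.7470) ≈ 4.6275
Standard error of the difference = 4.6275·√2 ≈ 6.5443
Smallest detectable difference = 1.96*6.5443 ≈ 12.8268

12.83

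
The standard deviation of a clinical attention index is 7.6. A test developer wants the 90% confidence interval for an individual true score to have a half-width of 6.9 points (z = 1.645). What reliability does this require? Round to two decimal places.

Required SEM = 6.9 / 1.645 ≈ 4.195
Required reliability = 1 − (SEM/SD)² = 1 − 0.305 ≈ 0.695

0.70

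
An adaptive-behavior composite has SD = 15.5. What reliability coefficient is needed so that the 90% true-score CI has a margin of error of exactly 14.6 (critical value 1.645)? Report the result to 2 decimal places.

Required SEM = 14.6 / 1.645 ≈ 8.8754
r = 1 − (8.8754/15.5)² ≈ 1 − 0.3279 ≈ 0.6721

0.67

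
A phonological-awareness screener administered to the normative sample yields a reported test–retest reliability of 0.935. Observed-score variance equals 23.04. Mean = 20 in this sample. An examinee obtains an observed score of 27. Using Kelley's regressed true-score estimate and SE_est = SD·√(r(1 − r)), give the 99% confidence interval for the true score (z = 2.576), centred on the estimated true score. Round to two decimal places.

[23.50, 29.59]

σ = 23.04^(1/2) = 4.800
Estimated true score = 0.935·27 + (1 − 0.935)·20 ≈ 26.545
SE_est = SD · √(r(1 − r)) = 4.800 · √0.061 ≈ 4.800 · 0.247 ≈ 1.183
99% CI: 26.545 ± 3.048 ≈ (23.497, 29.593)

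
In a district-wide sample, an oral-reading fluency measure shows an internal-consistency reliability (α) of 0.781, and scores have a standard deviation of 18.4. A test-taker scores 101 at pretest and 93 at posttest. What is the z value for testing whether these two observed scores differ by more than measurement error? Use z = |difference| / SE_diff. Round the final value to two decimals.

SEM = 18.40000 × √(1 − 0.78100) = 18.40000 × √0.21900 ≈ 18.40000 × 0.46797 ≈ 8.61073
SE_diff = √2 × SEM ≈ 12.17741
z = 8 / 12.17741 ≈ 0.65695

0.66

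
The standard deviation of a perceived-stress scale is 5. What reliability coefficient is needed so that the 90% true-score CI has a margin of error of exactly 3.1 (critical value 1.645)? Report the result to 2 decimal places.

0.86

Required SEM = 3.1 / 1.645 ≈ 1.884
r = 1 − (SEM / SD)² = 1 − (1.884 / 5)² ≈ 1 − 0.142 ≈ 0.858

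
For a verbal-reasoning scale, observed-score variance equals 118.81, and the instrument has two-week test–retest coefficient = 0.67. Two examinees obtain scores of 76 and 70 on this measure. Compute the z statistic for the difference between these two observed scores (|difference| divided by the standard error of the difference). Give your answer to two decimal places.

0.68

SD = √118.81 = 10.90000
The standard error of measurement is 10.90000*√(1 − 0.67000) ≃ 10.90000*0.57446 ≃ 6.26157.
Standard error of the difference = 6.26157·√2 ≃ 8.85520
z = 6 / 8.85520 ≃ 0.67757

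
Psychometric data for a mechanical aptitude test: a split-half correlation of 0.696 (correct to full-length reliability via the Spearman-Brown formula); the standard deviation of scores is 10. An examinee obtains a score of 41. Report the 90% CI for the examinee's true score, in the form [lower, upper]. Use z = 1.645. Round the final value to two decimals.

Full-length reliability (Spearman-Brown) = 2(0.696)/(1+0.696) ≈ 0.8208
The standard error of measurement is 10.0000×√(1 − 0.8208) ≈ 10.0000×0.4234 ≈ 4.2337.
Half-width = 1.645×4.2337 ≈ 6.9645
CI = 41 ± 6.9645 → [34.0355, 47.9645]

[34.04, 47.96]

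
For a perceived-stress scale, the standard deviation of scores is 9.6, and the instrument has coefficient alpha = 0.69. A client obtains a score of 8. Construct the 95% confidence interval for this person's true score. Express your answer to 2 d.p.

[-2.48, 18.48]

The standard error of measurement is 9.60000*√(1 − 0.69000) ≈ 9.60000*0.55678 ≈ 5.34505.
1.96 * SEM ≈ 10.47631
CI = 8 ± 10.47631 → [-2.47631, 18.47631]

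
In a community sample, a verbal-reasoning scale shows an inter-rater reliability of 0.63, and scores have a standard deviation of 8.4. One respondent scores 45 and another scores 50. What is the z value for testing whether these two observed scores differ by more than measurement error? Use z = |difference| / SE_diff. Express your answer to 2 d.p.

SEM = 8.40000 · √(1 − 0.63000) = 8.40000 · √0.37000 ≈ 8.40000 · 0.60828 ≈ 5.10952
SE_diff = √2 · SEM ≈ 7.22595
z = 5 / 7.22595 ≈ 0.69195

0.69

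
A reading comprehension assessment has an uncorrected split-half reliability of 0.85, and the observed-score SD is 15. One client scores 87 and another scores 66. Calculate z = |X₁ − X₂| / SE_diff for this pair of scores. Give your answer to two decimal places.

Spearman-Brown: r = 2(0.85) / (1 + 0.85) = 1.700 / 1.850 ≈ 0.919
SEM = 15.000·√(1 − 0.919) ≈ 4.271
SE_diff = SEM · √2 ≈ 4.271 · 1.414 ≈ 6.040
z = |87 − 66| / 6.040 = 21 / 6.040 ≈ 3.477

3.48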